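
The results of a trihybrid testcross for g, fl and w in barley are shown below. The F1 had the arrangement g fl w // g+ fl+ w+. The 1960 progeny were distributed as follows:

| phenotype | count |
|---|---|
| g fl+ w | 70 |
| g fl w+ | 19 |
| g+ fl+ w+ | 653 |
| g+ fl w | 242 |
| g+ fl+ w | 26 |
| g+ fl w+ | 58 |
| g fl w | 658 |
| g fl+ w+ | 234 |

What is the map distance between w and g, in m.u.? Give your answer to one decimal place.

26.6 m.u.

The two rarest classes, g fl w+ and g+ fl+ w, are the double crossovers. Comparing them with the parentals, only the w allele has switched, so w is the middle locus and the order is g – w – fl.
Crossovers in the g–w interval produce the single-crossover classes g+ fl w and g fl+ w+ (242 + 234 = 476) plus the double crossovers (45).
RF(g–w) = (476 + 45) / 1960 = 521/1960 = 0.2658 → 26.6 m.u.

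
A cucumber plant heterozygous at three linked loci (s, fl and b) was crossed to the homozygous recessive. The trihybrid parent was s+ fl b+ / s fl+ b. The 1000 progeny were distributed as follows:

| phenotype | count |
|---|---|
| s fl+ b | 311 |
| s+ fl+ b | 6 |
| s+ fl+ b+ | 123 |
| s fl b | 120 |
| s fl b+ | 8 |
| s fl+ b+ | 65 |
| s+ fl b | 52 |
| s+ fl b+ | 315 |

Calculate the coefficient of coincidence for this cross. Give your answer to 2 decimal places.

0.42

The two rarest classes, s fl b+ and s+ fl+ b, are the double crossovers. Comparing them with the parentals, only the s allele has switched, so s is the middle locus and the order is b – s – fl.
b–s: (117 + 14)/1000 = 0.1310; s–fl: (243 + 14)/1000 = 0.2570.
Expected DCO frequency = 0.1310 × 0.2570 ≈ 0.03367; observed = 14/1000 ≈ 0.01400.
Coefficient of coincidence = 0.01400/0.03367 ≈ 0.42.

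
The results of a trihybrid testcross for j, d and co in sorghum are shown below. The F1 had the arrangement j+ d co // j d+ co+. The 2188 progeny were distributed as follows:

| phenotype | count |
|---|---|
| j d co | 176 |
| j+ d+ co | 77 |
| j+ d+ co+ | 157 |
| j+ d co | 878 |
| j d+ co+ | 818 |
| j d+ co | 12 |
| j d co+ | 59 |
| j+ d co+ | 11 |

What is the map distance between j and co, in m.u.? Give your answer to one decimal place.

16.3 m.u.

The two rarest classes, j+ d co+ and j d+ co, are the double crossovers. Comparing them with the parentals, only the co allele has switched, so co is the middle locus and the order is j – co – d.
Crossovers in the j–co interval produce the single-crossover classes j d co and j+ d+ co+ (176 + 157 = 333) plus the double crossovers (23).
RF(j–co) = (333 + 23) / 2188 = 356/2188 = 0.1627 → 16.3 m.u.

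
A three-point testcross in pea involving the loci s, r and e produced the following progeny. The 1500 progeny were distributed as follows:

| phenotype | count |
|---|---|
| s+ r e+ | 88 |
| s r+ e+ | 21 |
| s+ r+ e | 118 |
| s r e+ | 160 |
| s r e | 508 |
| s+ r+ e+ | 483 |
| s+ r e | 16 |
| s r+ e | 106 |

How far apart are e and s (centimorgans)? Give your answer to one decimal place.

The two most frequent reciprocal classes, s r e and s+ r+ e+, are the parental types, so the F1 was s r e / s+ r+ e+.
The two rarest classes, s+ r e and s r+ e+, are the double crossovers. Comparing them with the parentals, only the s allele has switched, so s is the middle locus and the order is e – s – r.
Crossovers in the e–s interval produce the single-crossover classes s r e+ and s+ r+ e (160 + 118 = 278) plus the double crossovers (37).
RF(e–s) = (278 + 37) / 1500 = 315/1500 = 0.2100 → 21.0 centimorgans.

21.0 centimorgans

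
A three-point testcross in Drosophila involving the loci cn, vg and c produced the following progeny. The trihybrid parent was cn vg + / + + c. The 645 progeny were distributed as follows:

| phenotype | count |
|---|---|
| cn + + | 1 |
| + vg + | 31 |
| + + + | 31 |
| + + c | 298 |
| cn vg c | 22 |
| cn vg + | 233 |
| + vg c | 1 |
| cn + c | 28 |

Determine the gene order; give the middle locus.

vg

The two rarest classes, cn + + and + vg c, are the double crossovers. Comparing them with the parentals, only the vg allele has switched, so vg is the middle locus and the order is c – vg – cn.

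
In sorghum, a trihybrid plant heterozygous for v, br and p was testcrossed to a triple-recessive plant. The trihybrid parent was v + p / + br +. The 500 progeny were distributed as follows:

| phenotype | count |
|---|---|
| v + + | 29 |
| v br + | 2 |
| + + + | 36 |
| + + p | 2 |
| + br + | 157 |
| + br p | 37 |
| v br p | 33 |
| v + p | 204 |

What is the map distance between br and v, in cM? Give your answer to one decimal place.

The two rarest classes, + + p and v br +, are the double crossovers. Comparing them with the parentals, only the v allele has switched, so v is the middle locus and the order is p – v – br.
Crossovers in the v–br interval produce the single-crossover classes v br p and + + + (33 + 36 = 69) plus the double crossovers (4).
RF(v–br) = (69 + 4) / 500 = 73/500 = 0.1460 → 14.6 cM.

14.6 cM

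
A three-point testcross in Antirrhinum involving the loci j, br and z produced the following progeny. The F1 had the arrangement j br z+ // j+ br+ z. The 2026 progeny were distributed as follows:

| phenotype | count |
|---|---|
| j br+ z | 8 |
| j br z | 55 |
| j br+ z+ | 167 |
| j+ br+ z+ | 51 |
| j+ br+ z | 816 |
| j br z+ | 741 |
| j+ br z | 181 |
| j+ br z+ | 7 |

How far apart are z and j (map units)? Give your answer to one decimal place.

The two rarest classes, j+ br z+ and j br+ z, are the double crossovers. Comparing them with the parentals, only the j allele has switched, so j is the middle locus and the order is br – j – z.
Crossovers in the j–z interval produce the single-crossover classes j br z and j+ br+ z+ (55 + 51 = 106) plus the double crossovers (15).
RF(j–z) = (106 + 15) / 2026 = 121/2026 = 0.0597 → 6.0 map units.

6.0 map units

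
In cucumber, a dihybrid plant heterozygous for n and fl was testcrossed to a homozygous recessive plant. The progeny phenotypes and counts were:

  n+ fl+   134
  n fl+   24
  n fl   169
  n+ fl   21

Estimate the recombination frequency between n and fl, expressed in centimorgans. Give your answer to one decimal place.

The two most frequent classes, n+ fl+ (134) and n fl (169), are the parental types, so the F1 was n+ fl+ / n fl.
The recombinant classes are n+ fl and n fl+: 21 + 24 = 45.
Recombination frequency = 45/348 = 0.1293 ≈ 12.9%, i.e. 12.9 centimorgans.

12.9 centimorgans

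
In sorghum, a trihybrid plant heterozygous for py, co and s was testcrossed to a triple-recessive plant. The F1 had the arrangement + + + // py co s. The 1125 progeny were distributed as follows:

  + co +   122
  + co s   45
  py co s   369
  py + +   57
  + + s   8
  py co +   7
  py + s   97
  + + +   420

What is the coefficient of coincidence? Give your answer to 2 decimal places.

The two rarest classes, + + s and py co +, are the double crossovers. Comparing them with the parentals, only the s allele has switched, so s is the middle locus and the order is py – s – co.
py–s: (102 + 15)/1125 = 0.1040; s–co: (219 + 15)/1125 = 0.2080.
Expected DCO frequency = 0.1040 × 0.2080 ≈ 0.02163; observed = 15/1125 ≈ 0.01333.
Coefficient of coincidence = 0.01333/0.02163 ≈ 0.62.

0.62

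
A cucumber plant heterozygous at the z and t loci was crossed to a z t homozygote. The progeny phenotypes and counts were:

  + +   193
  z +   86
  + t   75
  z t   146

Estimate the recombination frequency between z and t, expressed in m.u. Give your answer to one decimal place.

32.2 m.u.

The two most frequent classes, + + (193) and z t (146), are the parental types, so the F1 was + + / z t.
The recombinant classes are + t and z +: 75 + 86 = 161.
Recombination frequency = 161/500 = 0.3220 ≈ 32.2%, i.e. 32.2 m.u.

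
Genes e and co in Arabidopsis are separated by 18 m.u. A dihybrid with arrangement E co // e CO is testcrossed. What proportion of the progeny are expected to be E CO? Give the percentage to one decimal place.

A map distance of 18 m.u. corresponds to a recombination frequency of 0.180.
The F1 is E co / e CO, so E CO is a recombinant gamete class with expected frequency r/2 = 0.180/2 = 0.0900.
That is 0.0900 = 9.0% of the progeny.

9.0%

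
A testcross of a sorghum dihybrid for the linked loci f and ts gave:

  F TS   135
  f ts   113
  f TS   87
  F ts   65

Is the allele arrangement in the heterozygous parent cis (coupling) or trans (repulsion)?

cis

The two most frequent classes are F TS (135) and f ts (113); these are the parental (non-recombinant) types.
So the F1 carried F TS on one chromosome and f ts on the other — the recessive alleles are on the same chromosome (cis / coupling).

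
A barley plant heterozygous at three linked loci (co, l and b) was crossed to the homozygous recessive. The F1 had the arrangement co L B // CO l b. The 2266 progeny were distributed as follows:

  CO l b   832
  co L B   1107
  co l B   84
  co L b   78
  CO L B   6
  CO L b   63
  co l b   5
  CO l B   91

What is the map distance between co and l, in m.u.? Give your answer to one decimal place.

The two rarest classes, CO L B and co l b, are the double crossovers. Comparing them with the parentals, only the co allele has switched, so co is the middle locus and the order is l – co – b.
Crossovers in the l–co interval produce the single-crossover classes co l B and CO L b (84 + 63 = 147) plus the double crossovers (11).
RF(l–co) = (147 + 11) / 2266 = 158/2266 = 0.0697 → 7.0 m.u.

7.0 m.u.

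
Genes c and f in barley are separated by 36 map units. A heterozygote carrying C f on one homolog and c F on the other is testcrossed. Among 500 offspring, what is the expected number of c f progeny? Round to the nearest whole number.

90

A map distance of 36 map units corresponds to a recombination frequency of 0.360.
The F1 is C f / c F, so c f is a recombinant gamete class with expected frequency r/2 = 0.360/2 = 0.1800.
Expected number = 0.1800 × 500 = 90.00 ≈ 90.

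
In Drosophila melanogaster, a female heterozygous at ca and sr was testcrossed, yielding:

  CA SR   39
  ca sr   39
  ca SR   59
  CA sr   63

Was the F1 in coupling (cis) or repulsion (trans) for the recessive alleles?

The two most frequent classes are CA sr (63) and ca SR (59); these are the parental (non-recombinant) types.
So the F1 carried CA sr on one chromosome and ca SR on the other — the recessive alleles are on opposite chromosomes (trans / repulsion).

trans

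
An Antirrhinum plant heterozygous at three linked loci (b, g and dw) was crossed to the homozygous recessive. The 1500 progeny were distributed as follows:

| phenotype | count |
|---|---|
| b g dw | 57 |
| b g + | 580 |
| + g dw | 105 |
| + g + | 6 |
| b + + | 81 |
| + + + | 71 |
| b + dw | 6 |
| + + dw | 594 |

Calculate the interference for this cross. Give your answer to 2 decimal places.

The two most frequent reciprocal classes, b g + and + + dw, are the parental types, so the F1 was b g + / + + dw.
The two rarest classes, + g + and b + dw, are the double crossovers. Comparing them with the parentals, only the b allele has switched, so b is the middle locus and the order is g – b – dw.
g–b: (186 + 12)/1500 = 0.1320; b–dw: (128 + 12)/1500 = 0.0933.
Expected DCO frequency = 0.1320 × 0.0933 ≈ 0.01232; observed = 12/1500 ≈ 0.00800.
Coefficient of coincidence = 0.00800/0.01232 ≈ 0.65; interference = 1 − 0.65 = 0.35.

0.35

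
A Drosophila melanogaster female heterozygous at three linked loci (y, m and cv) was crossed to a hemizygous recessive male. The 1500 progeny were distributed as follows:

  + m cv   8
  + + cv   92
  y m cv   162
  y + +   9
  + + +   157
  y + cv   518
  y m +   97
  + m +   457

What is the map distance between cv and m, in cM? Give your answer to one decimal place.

22.4 cM

The two most frequent reciprocal classes, + m + and y + cv, are the parental types, so the F1 was + m + / y + cv.
The two rarest classes, + m cv and y + +, are the double crossovers. Comparing them with the parentals, only the cv allele has switched, so cv is the middle locus and the order is m – cv – y.
Crossovers in the m–cv interval produce the single-crossover classes + + + and y m cv (157 + 162 = 319) plus the double crossovers (17).
RF(m–cv) = (319 + 17) / 1500 = 336/1500 = 0.2240 → 22.4 cM.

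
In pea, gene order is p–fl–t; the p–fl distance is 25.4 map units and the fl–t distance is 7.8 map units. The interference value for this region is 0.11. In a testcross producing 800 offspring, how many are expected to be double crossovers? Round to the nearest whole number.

Map distances give recombination frequencies of 0.254 and 0.078 for the two intervals.
With interference 0.11 (so coincidence = 0.89), expected double-crossover frequency = 0.254 × 0.078 × 0.89 = 0.01763.
Expected number = 0.01763 × 800 = 14.11 ≈ 14.

14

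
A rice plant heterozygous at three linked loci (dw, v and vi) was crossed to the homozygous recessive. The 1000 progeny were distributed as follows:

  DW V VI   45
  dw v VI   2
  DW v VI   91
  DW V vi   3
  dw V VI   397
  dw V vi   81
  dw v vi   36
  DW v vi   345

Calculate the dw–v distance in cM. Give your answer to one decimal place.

The two most frequent reciprocal classes, DW v vi and dw V VI, are the parental types, so the F1 was DW v vi / dw V VI.
The two rarest classes, DW V vi and dw v VI, are the double crossovers. Comparing them with the parentals, only the v allele has switched, so v is the middle locus and the order is dw – v – vi.
Crossovers in the dw–v interval produce the single-crossover classes dw v vi and DW V VI (36 + 45 = 81) plus the double crossovers (5).
RF(dw–v) = (81 + 5) / 1000 = 86/1000 = 0.0860 → 8.6 cM.

8.6 cM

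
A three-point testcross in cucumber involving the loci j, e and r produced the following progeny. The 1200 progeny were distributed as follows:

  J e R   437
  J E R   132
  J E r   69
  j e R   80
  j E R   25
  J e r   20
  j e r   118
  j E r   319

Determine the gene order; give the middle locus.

The two most frequent reciprocal classes, j E r and J e R, are the parental types, so the F1 was j E r / J e R.
The two rarest classes, j E R and J e r, are the double crossovers. Comparing them with the parentals, only the r allele has switched, so r is the middle locus and the order is j – r – e.

r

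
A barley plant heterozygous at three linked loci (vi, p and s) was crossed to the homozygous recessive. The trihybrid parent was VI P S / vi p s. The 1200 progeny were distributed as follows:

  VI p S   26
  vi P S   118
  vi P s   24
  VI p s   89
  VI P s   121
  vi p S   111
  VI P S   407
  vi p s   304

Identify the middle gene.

p

The two rarest classes, VI p S and vi P s, are the double crossovers. Comparing them with the parentals, only the p allele has switched, so p is the middle locus and the order is s – p – vi.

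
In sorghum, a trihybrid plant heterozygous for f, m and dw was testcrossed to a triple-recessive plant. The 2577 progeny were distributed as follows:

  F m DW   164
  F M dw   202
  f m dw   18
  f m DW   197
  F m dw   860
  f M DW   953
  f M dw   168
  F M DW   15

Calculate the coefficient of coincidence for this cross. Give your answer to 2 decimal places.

0.54

The two most frequent reciprocal classes, f M DW and F m dw, are the parental types, so the F1 was f M DW / F m dw.
The two rarest classes, F M DW and f m dw, are the double crossovers. Comparing them with the parentals, only the f allele has switched, so f is the middle locus and the order is dw – f – m.
dw–f: (332 + 33)/2577 = 0.1416; f–m: (399 + 33)/2577 = 0.1676.
Expected DCO frequency = 0.1416 × 0.1676 ≈ 0.02373; observed = 33/2577 ≈ 0.01281.
Coefficient of coincidence = 0.01281/0.02373 ≈ 0.54.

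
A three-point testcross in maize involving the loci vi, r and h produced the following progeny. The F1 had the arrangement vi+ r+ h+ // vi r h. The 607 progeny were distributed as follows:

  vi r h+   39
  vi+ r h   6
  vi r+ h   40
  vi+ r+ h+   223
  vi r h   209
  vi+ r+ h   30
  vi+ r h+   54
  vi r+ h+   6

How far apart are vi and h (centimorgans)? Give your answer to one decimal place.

The two rarest classes, vi r+ h+ and vi+ r h, are the double crossovers. Comparing them with the parentals, only the vi allele has switched, so vi is the middle locus and the order is r – vi – h.
Crossovers in the vi–h interval produce the single-crossover classes vi+ r+ h and vi r h+ (30 + 39 = 69) plus the double crossovers (12).
RF(vi–h) = (69 + 12) / 607 = 81/607 = 0.1334 → 13.3 centimorgans.

13.3 centimorgans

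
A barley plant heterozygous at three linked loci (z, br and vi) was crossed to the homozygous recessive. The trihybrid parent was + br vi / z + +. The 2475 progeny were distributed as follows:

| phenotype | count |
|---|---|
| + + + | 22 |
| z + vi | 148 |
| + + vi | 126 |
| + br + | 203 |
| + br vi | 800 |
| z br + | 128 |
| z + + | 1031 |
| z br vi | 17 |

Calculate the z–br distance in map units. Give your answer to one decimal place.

The two rarest classes, z br vi and + + +, are the double crossovers. Comparing them with the parentals, only the z allele has switched, so z is the middle locus and the order is br – z – vi.
Crossovers in the br–z interval produce the single-crossover classes + + vi and z br + (126 + 128 = 254) plus the double crossovers (39).
RF(br–z) = (254 + 39) / 2475 = 293/2475 = 0.1184 → 11.8 map units.

11.8 map units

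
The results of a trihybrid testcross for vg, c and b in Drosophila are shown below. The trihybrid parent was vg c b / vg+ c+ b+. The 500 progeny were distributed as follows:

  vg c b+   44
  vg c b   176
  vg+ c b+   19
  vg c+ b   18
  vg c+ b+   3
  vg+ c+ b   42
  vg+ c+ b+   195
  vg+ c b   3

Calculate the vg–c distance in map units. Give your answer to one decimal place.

8.6 map units

The two rarest classes, vg+ c b and vg c+ b+, are the double crossovers. Comparing them with the parentals, only the vg allele has switched, so vg is the middle locus and the order is b – vg – c.
Crossovers in the vg–c interval produce the single-crossover classes vg c+ b and vg+ c b+ (18 + 19 = 37) plus the double crossovers (6).
RF(vg–c) = (37 + 6) / 500 = 43/500 = 0.0860 → 8.6 map units.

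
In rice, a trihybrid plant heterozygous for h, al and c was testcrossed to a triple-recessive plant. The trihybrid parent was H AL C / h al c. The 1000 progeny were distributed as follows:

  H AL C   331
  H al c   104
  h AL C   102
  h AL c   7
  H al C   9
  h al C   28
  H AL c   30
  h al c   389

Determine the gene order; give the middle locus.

al

The two rarest classes, H al C and h AL c, are the double crossovers. Comparing them with the parentals, only the al allele has switched, so al is the middle locus and the order is h – al – c.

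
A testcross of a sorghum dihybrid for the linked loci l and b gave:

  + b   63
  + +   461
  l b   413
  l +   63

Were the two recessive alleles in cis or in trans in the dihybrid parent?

cis

The two most frequent classes are + + (461) and l b (413); these are the parental (non-recombinant) types.
So the F1 carried + + on one chromosome and l b on the other — the recessive alleles are on the same chromosome (cis / coupling).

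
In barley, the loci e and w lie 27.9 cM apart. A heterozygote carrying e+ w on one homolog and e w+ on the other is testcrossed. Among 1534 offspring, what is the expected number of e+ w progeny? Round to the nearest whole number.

A map distance of 27.9 cM corresponds to a recombination frequency of 0.279.
The F1 is e+ w / e w+, so e+ w is a parental gamete class with expected frequency (1 − r)/2 = 0.721/2 = 0.3605.
Expected number = 0.3605 × 1534 = 553.01 ≈ 553.

553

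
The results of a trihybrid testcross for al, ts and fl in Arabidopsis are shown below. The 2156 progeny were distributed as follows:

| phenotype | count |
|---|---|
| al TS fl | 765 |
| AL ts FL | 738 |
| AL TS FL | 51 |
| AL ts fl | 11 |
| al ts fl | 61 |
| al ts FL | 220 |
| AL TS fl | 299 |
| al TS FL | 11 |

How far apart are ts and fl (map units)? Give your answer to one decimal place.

The two most frequent reciprocal classes, al TS fl and AL ts FL, are the parental types, so the F1 was al TS fl / AL ts FL.
The two rarest classes, al TS FL and AL ts fl, are the double crossovers. Comparing them with the parentals, only the fl allele has switched, so fl is the middle locus and the order is ts – fl – al.
Crossovers in the ts–fl interval produce the single-crossover classes al ts fl and AL TS FL (61 + 51 = 112) plus the double crossovers (22).
RF(ts–fl) = (112 + 22) / 2156 = 134/2156 = 0.0622 → 6.2 map units.

6.2 map units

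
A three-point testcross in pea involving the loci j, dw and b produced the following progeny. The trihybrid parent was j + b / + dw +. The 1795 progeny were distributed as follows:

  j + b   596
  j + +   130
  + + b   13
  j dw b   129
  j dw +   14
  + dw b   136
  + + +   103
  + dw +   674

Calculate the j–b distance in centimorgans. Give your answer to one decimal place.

16.3 centimorgans

The two rarest classes, + + b and j dw +, are the double crossovers. Comparing them with the parentals, only the j allele has switched, so j is the middle locus and the order is dw – j – b.
Crossovers in the j–b interval produce the single-crossover classes j + + and + dw b (130 + 136 = 266) plus the double crossovers (27).
RF(j–b) = (266 + 27) / 1795 = 293/1795 = 0.1632 → 16.3 centimorgans.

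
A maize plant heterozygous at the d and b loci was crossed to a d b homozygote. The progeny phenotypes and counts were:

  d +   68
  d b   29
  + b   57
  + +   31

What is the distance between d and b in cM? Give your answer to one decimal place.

The two most frequent classes, + b (57) and d + (68), are the parental types, so the F1 was + b / d +.
The recombinant classes are + + and d b: 31 + 29 = 60.
Recombination frequency = 60/185 = 0.3243 ≈ 32.4%, i.e. 32.4 cM.

32.4 cM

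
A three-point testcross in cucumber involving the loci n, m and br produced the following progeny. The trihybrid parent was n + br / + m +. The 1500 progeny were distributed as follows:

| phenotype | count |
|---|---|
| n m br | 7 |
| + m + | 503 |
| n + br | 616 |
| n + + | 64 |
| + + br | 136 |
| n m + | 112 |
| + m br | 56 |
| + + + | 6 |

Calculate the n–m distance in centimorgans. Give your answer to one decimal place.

17.4 centimorgans

The two rarest classes, n m br and + + +, are the double crossovers. Comparing them with the parentals, only the m allele has switched, so m is the middle locus and the order is br – m – n.
Crossovers in the m–n interval produce the single-crossover classes + + br and n m + (136 + 112 = 248) plus the double crossovers (13).
RF(m–n) = (248 + 13) / 1500 = 261/1500 = 0.1740 → 17.4 centimorgans.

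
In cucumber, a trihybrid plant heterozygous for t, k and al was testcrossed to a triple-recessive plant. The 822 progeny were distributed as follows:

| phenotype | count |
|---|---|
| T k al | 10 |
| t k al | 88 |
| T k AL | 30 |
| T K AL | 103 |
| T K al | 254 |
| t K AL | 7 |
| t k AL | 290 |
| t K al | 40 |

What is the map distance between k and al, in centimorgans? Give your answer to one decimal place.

The two most frequent reciprocal classes, t k AL and T K al, are the parental types, so the F1 was t k AL / T K al.
The two rarest classes, t K AL and T k al, are the double crossovers. Comparing them with the parentals, only the k allele has switched, so k is the middle locus and the order is t – k – al.
Crossovers in the k–al interval produce the single-crossover classes t k al and T K AL (88 + 103 = 191) plus the double crossovers (17).
RF(k–al) = (191 + 17) / 822 = 208/822 = 0.2530 → 25.3 centimorgans.

25.3 centimorgans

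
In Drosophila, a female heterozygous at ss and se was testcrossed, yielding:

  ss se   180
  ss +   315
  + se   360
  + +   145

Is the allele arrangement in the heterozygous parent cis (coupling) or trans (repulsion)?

The two most frequent classes are + se (360) and ss + (315); these are the parental (non-recombinant) types.
So the F1 carried + se on one chromosome and ss + on the other — the recessive alleles are on opposite chromosomes (trans / repulsion).

trans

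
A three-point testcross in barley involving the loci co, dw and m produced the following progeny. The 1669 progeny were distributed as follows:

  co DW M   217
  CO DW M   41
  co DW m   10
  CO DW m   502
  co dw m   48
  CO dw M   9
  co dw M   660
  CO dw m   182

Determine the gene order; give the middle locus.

co

The two most frequent reciprocal classes, co dw M and CO DW m, are the parental types, so the F1 was co dw M / CO DW m.
The two rarest classes, CO dw M and co DW m, are the double crossovers. Comparing them with the parentals, only the co allele has switched, so co is the middle locus and the order is m – co – dw.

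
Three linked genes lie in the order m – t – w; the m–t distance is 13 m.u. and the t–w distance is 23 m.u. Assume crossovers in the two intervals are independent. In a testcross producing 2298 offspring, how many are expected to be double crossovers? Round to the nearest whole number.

69

Map distances give recombination frequencies of 0.130 and 0.230 for the two intervals.
With no interference, expected double-crossover frequency = 0.130 × 0.230 = 0.02990.
Expected number = 0.02990 × 2298 = 68.71 ≈ 69.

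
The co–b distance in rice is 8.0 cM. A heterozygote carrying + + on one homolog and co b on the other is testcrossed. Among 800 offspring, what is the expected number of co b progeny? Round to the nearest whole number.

368

A map distance of 8.0 cM corresponds to a recombination frequency of 0.080.
The F1 is + + / co b, so co b is a parental gamete class with expected frequency (1 − r)/2 = 0.920/2 = 0.4600.
Expected number = 0.4600 × 800 = 368.00 ≈ 368.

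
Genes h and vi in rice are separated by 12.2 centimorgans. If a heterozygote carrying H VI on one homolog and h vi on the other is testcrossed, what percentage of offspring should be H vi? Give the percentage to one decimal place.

A map distance of 12.2 centimorgans corresponds to a recombination frequency of 0.122.
The F1 is H VI / h vi, so H vi is a recombinant gamete class with expected frequency r/2 = 0.122/2 = 0.0610.
That is 0.0610 = 6.1% of the progeny.

6.1%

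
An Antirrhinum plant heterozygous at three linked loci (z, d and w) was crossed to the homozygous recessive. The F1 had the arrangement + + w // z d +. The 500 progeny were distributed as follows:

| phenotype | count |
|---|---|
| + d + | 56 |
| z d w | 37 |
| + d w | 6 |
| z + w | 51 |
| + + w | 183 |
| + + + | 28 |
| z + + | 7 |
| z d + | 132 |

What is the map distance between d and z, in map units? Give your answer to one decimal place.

The two rarest classes, + d w and z + +, are the double crossovers. Comparing them with the parentals, only the d allele has switched, so d is the middle locus and the order is w – d – z.
Crossovers in the d–z interval produce the single-crossover classes z + w and + d + (51 + 56 = 107) plus the double crossovers (13).
RF(d–z) = (107 + 13) / 500 = 120/500 = 0.2400 → 24.0 map units.

24.0 map units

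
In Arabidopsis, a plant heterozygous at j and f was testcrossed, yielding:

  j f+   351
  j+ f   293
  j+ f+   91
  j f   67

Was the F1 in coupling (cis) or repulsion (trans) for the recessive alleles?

The two most frequent classes are j+ f (293) and j f+ (351); these are the parental (non-recombinant) types.
So the F1 carried j+ f on one chromosome and j f+ on the other — the recessive alleles are on opposite chromosomes (trans / repulsion).

trans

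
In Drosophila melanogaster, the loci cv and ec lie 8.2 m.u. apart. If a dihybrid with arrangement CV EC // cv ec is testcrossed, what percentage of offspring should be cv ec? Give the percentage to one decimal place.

45.9%

A map distance of 8.2 m.u. corresponds to a recombination frequency of 0.082.
The F1 is CV EC / cv ec, so cv ec is a parental gamete class with expected frequency (1 − r)/2 = 0.918/2 = 0.4590.
That is 0.4590 = 45.9% of the progeny.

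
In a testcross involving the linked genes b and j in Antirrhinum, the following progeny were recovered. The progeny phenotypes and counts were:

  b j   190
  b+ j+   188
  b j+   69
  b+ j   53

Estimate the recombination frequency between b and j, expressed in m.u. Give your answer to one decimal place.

The two most frequent classes, b+ j+ (188) and b j (190), are the parental types, so the F1 was b+ j+ / b j.
The recombinant classes are b+ j and b j+: 53 + 69 = 122.
Recombination frequency = 122/500 = 0.2440 ≈ 24.4%, i.e. 24.4 m.u.

24.4 m.u.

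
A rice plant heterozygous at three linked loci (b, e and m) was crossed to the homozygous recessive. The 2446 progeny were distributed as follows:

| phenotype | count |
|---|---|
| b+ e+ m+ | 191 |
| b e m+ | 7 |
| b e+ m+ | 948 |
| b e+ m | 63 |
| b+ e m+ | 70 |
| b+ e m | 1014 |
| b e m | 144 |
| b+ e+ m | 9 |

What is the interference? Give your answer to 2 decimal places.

The two most frequent reciprocal classes, b e+ m+ and b+ e m, are the parental types, so the F1 was b e+ m+ / b+ e m.
The two rarest classes, b e m+ and b+ e+ m, are the double crossovers. Comparing them with the parentals, only the e allele has switched, so e is the middle locus and the order is b – e – m.
b–e: (335 + 16)/2446 = 0.1435; e–m: (133 + 16)/2446 = 0.0609.
Expected DCO frequency = 0.1435 × 0.0609 ≈ 0.00874; observed = 16/2446 ≈ 0.00654.
Coefficient of coincidence = 0.00654/0.00874 ≈ 0.75; interference = 1 − 0.75 = 0.25.

0.25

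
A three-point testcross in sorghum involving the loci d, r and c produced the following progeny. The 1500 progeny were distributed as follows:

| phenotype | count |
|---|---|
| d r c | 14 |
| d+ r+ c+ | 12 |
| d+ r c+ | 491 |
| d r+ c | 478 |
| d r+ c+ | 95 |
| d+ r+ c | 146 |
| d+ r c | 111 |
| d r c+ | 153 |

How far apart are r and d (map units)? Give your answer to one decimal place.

The two most frequent reciprocal classes, d+ r c+ and d r+ c, are the parental types, so the F1 was d+ r c+ / d r+ c.
The two rarest classes, d+ r+ c+ and d r c, are the double crossovers. Comparing them with the parentals, only the r allele has switched, so r is the middle locus and the order is d – r – c.
Crossovers in the d–r interval produce the single-crossover classes d r c+ and d+ r+ c (153 + 146 = 299) plus the double crossovers (26).
RF(d–r) = (299 + 26) / 1500 = 325/1500 = 0.2167 → 21.7 map units.

21.7 map units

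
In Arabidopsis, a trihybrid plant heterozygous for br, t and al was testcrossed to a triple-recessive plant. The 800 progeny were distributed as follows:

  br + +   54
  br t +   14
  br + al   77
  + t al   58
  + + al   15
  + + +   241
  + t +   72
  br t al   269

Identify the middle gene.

The two most frequent reciprocal classes, + + + and br t al, are the parental types, so the F1 was + + + / br t al.
The two rarest classes, + + al and br t +, are the double crossovers. Comparing them with the parentals, only the al allele has switched, so al is the middle locus and the order is br – al – t.

al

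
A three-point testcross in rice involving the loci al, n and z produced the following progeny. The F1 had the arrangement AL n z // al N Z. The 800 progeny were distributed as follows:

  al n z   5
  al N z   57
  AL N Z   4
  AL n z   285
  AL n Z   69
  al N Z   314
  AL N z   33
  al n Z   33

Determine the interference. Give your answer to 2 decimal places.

The two rarest classes, al n z and AL N Z, are the double crossovers. Comparing them with the parentals, only the al allele has switched, so al is the middle locus and the order is z – al – n.
z–al: (126 + 9)/800 = 0.1688; al–n: (66 + 9)/800 = 0.0938.
Expected DCO frequency = 0.1688 × 0.0938 ≈ 0.01583; observed = 9/800 ≈ 0.01125.
Coefficient of coincidence = 0.01125/0.01583 ≈ 0.71; interference = 1 − 0.71 = 0.29.

0.29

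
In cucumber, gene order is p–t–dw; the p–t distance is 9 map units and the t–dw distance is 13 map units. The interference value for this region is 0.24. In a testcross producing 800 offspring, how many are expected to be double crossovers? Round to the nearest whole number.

7

Map distances give recombination frequencies of 0.090 and 0.130 for the two intervals.
With interference 0.24 (so coincidence = 0.76), expected double-crossover frequency = 0.090 × 0.130 × 0.76 = 0.00889.
Expected number = 0.00889 × 800 = 7.11 ≈ 7.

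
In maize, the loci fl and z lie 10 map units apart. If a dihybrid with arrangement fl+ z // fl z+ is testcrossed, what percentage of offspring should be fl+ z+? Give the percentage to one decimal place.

A map distance of 10 map units corresponds to a recombination frequency of 0.100.
The F1 is fl+ z / fl z+, so fl+ z+ is a recombinant gamete class with expected frequency r/2 = 0.100/2 = 0.0500.
That is 0.0500 = 5.0% of the progeny.

5.0%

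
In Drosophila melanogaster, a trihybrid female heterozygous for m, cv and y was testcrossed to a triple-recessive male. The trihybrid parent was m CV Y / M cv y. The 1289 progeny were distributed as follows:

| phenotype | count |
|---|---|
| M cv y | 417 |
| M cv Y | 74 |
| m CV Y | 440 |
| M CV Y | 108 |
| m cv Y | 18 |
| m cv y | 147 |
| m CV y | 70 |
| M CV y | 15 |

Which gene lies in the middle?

cv

The two rarest classes, m cv Y and M CV y, are the double crossovers. Comparing them with the parentals, only the cv allele has switched, so cv is the middle locus and the order is m – cv – y.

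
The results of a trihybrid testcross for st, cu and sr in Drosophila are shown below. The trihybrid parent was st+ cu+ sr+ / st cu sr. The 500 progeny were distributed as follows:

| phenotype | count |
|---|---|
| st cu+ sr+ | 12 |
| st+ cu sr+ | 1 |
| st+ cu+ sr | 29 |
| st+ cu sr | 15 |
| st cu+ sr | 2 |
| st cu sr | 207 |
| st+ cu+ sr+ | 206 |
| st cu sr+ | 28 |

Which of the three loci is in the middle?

cu

The two rarest classes, st+ cu sr+ and st cu+ sr, are the double crossovers. Comparing them with the parentals, only the cu allele has switched, so cu is the middle locus and the order is st – cu – sr.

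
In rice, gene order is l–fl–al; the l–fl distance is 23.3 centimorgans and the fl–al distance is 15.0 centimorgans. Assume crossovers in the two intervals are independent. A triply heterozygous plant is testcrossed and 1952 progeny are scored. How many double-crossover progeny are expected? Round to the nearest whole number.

68

Map distances give recombination frequencies of 0.233 and 0.150 for the two intervals.
With no interference, expected double-crossover frequency = 0.233 × 0.150 = 0.03495.
Expected number = 0.03495 × 1952 = 68.22 ≈ 68.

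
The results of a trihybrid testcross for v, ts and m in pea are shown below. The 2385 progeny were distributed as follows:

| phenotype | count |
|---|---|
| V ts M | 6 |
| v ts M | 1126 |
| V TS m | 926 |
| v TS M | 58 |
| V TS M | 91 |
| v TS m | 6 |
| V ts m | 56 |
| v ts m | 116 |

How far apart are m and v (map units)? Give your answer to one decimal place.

The two most frequent reciprocal classes, V TS m and v ts M, are the parental types, so the F1 was V TS m / v ts M.
The two rarest classes, v TS m and V ts M, are the double crossovers. Comparing them with the parentals, only the v allele has switched, so v is the middle locus and the order is ts – v – m.
Crossovers in the v–m interval produce the single-crossover classes V TS M and v ts m (91 + 116 = 207) plus the double crossovers (12).
RF(v–m) = (207 + 12) / 2385 = 219/2385 = 0.0918 → 9.2 map units.

9.2 map units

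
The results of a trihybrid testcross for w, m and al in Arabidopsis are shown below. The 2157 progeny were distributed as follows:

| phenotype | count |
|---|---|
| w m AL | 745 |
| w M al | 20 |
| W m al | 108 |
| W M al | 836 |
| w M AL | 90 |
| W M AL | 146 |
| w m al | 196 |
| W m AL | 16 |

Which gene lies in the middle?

w

The two most frequent reciprocal classes, W M al and w m AL, are the parental types, so the F1 was W M al / w m AL.
The two rarest classes, w M al and W m AL, are the double crossovers. Comparing them with the parentals, only the w allele has switched, so w is the middle locus and the order is m – w – al.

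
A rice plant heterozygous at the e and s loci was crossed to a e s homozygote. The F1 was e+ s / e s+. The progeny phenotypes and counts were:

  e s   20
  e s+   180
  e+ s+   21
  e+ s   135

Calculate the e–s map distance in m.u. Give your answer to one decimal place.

The recombinant classes are e+ s+ and e s: 21 + 20 = 41.
Recombination frequency = 41/356 = 0.1152 ≈ 11.5%, i.e. 11.5 m.u.

11.5 m.u.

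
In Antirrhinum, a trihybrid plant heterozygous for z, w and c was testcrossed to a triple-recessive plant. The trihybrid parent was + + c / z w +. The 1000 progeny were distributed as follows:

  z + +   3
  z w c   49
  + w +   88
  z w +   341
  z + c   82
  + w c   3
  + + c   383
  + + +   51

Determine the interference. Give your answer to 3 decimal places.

0.678

The two rarest classes, + w c and z + +, are the double crossovers. Comparing them with the parentals, only the w allele has switched, so w is the middle locus and the order is c – w – z.
c–w: (100 + 6)/1000 = 0.1060; w–z: (170 + 6)/1000 = 0.1760.
Expected DCO frequency = 0.1060 × 0.1760 ≈ 0.01866; observed = 6/1000 ≈ 0.00600.
Coefficient of coincidence = 0.00600/0.01866 ≈ 0.322; interference = 1 − 0.322 = 0.678.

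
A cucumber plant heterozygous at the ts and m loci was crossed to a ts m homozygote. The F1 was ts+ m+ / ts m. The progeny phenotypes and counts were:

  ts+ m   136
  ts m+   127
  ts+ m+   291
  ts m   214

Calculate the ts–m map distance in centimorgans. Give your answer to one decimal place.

34.2 centimorgans

The recombinant classes are ts+ m and ts m+: 136 + 127 = 263.
Recombination frequency = 263/768 = 0.3424 ≈ 34.2%, i.e. 34.2 centimorgans.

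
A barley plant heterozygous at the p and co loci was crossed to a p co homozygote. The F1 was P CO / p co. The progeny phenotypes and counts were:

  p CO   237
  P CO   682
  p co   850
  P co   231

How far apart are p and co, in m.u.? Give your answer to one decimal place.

23.4 m.u.

The recombinant classes are P co and p CO: 231 + 237 = 468.
Recombination frequency = 468/2000 = 0.2340 ≈ 23.4%, i.e. 23.4 m.u.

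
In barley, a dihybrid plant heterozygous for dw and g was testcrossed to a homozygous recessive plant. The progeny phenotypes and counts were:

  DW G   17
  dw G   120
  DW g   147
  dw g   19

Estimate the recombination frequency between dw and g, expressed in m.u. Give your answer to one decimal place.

11.9 m.u.

The two most frequent classes, DW g (147) and dw G (120), are the parental types, so the F1 was DW g / dw G.
The recombinant classes are DW G and dw g: 17 + 19 = 36.
Recombination frequency = 36/303 = 0.1188 ≈ 11.9%, i.e. 11.9 m.u.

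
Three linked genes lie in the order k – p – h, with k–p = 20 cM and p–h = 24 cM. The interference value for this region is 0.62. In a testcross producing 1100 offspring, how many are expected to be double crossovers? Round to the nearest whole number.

20

Map distances give recombination frequencies of 0.200 and 0.240 for the two intervals.
With interference 0.62 (so coincidence = 0.38), expected double-crossover frequency = 0.200 × 0.240 × 0.38 = 0.01824.
Expected number = 0.01824 × 1100 = 20.06 ≈ 20.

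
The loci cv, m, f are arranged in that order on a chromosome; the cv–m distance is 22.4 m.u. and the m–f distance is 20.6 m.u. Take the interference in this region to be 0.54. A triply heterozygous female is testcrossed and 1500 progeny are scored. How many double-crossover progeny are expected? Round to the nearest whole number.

32

Map distances give recombination frequencies of 0.224 and 0.206 for the two intervals.
With interference 0.54 (so coincidence = 0.46), expected double-crossover frequency = 0.224 × 0.206 × 0.46 = 0.02123.
Expected number = 0.02123 × 1500 = 31.84 ≈ 32.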